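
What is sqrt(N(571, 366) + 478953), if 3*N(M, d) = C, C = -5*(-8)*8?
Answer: sqrt(4311537)/3 ≈ 692.14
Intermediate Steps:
C = 320 (C = 40*8 = 320)
N(M, d) = 320/3 (N(M, d) = (1/3)*320 = 320/3)
sqrt(N(571, 366) + 478953) = sqrt(320/3 + 478953) = sqrt(1437179/3) = sqrt(4311537)/3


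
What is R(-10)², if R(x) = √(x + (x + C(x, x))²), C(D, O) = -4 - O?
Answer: 6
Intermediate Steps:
R(x) = √(16 + x) (R(x) = √(x + (x + (-4 - x))²) = √(x + (-4)²) = √(x + 16) = √(16 + x))
R(-10)² = (√(16 - 10))² = (√6)² = 6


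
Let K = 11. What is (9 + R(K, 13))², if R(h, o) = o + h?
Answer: 1089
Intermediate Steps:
R(h, o) = h + o
(9 + R(K, 13))² = (9 + (11 + 13))² = (9 + 24)² = 33² = 1089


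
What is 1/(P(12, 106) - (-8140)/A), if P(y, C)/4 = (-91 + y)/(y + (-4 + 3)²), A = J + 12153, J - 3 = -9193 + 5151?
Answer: -52741/1229102 ≈ -0.042910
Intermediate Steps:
J = -4039 (J = 3 + (-9193 + 5151) = 3 - 4042 = -4039)
A = 8114 (A = -4039 + 12153 = 8114)
P(y, C) = 4*(-91 + y)/(1 + y) (P(y, C) = 4*((-91 + y)/(y + (-4 + 3)²)) = 4*((-91 + y)/(y + (-1)²)) = 4*((-91 + y)/(y + 1)) = 4*((-91 + y)/(1 + y)) = 4*(-91 + y)/(1 + y))
1/(P(12, 106) - (-8140)/A) = 1/(4*(-91 + 12)/(1 + 12) - (-8140)/8114) = 1/(4*(-79)/13 - (-8140)/8114) = 1/(4*(1/13)*(-79) - 1*(-4070/4057)) = 1/(-316/13 + 4070/4057) = 1/(-1229102/52741) = -52741/1229102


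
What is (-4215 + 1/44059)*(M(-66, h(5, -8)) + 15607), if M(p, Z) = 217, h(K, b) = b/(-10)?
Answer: -2938654215616/44059 ≈ -6.6698e+7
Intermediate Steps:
h(K, b) = -b/10 (h(K, b) = b*(-⅒) = -b/10)
(-4215 + 1/44059)*(M(-66, h(5, -8)) + 15607) = (-4215 + 1/44059)*(217 + 15607) = (-4215 + 1/44059)*15824 = -185708684/44059*15824 = -2938654215616/44059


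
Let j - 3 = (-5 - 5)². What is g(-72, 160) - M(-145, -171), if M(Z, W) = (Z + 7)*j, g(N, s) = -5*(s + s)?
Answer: 12614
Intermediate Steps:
j = 103 (j = 3 + (-5 - 5)² = 3 + (-10)² = 3 + 100 = 103)
g(N, s) = -10*s
M(Z, W) = 721 + 103*Z (M(Z, W) = (Z + 7)*103 = (7 + Z)*103 = 721 + 103*Z)
g(-72, 160) - M(-145, -171) = -10*160 - (721 + 103*(-145)) = -1600 - (721 - 14935) = -1600 - 1*(-14214) = -1600 + 14214 = 12614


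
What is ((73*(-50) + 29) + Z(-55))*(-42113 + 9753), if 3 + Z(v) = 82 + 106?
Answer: 111188960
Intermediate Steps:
Z(v) = 185 (Z(v) = -3 + (82 + 106) = -3 + 188 = 185)
((73*(-50) + 29) + Z(-55))*(-42113 + 9753) = ((73*(-50) + 29) + 185)*(-42113 + 9753) = ((-3650 + 29) + 185)*(-32360) = (-3621 + 185)*(-32360) = -3436*(-32360) = 111188960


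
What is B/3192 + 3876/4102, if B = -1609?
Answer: 412291/935256 ≈ 0.44083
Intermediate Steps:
B/3192 + 3876/4102 = -1609/3192 + 3876/4102 = -1609*1/3192 + 3876*(1/4102) = -1609/3192 + 1938/2051 = 412291/935256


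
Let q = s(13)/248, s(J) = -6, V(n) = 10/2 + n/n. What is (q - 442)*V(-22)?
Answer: -164433/62 ≈ -2652.1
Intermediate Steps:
V(n) = 6 (V(n) = 10*(1/2) + 1 = 5 + 1 = 6)
q = -3/124 (q = -6/248 = -6*1/248 = -3/124 ≈ -0.024194)
(q - 442)*V(-22) = (-3/124 - 442)*6 = -54811/124*6 = -164433/62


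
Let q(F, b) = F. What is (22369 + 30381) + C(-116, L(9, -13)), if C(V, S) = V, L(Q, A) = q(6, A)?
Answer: 52634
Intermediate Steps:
L(Q, A) = 6
(22369 + 30381) + C(-116, L(9, -13)) = (22369 + 30381) - 116 = 52750 - 116 = 52634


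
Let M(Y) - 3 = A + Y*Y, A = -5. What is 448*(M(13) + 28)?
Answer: 87360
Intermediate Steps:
M(Y) = -2 + Y² (M(Y) = 3 + (-5 + Y*Y) = 3 + (-5 + Y²) = -2 + Y²)
448*(M(13) + 28) = 448*((-2 + 13²) + 28) = 448*((-2 + 169) + 28) = 448*(167 + 28) = 448*195 = 87360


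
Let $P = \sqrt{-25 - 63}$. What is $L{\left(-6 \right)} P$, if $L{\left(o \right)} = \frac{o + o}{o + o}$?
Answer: $2 i \sqrt{22} \approx 9.3808 i$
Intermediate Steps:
$L{\left(o \right)} = 1$ ($L{\left(o \right)} = \frac{2 o}{2 o} = 2 o \frac{1}{2 o} = 1$)
$P = 2 i \sqrt{22}$ ($P = \sqrt{-88} = 2 i \sqrt{22} \approx 9.3808 i$)
$L{\left(-6 \right)} P = 1 \cdot 2 i \sqrt{22} = 2 i \sqrt{22}$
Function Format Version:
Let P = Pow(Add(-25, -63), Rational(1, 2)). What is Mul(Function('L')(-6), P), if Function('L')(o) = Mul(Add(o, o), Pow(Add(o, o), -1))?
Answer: Mul(2, I, Pow(22, Rational(1, 2))) ≈ Mul(9.3808, I)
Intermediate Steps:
Function('L')(o) = 1 (Function('L')(o) = Mul(Mul(2, o), Pow(Mul(2, o), -1)) = Mul(Mul(2, o), Mul(Rational(1, 2), Pow(o, -1))) = 1)
P = Mul(2, I, Pow(22, Rational(1, 2))) (P = Pow(-88, Rational(1, 2)) = Mul(2, I, Pow(22, Rational(1, 2))) ≈ Mul(9.3808, I))
Mul(Function('L')(-6), P) = Mul(1, Mul(2, I, Pow(22, Rational(1, 2)))) = Mul(2, I, Pow(22, Rational(1, 2)))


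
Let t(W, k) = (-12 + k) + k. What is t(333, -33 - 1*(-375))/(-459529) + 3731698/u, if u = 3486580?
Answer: 122320033463/114441758630 ≈ 1.0688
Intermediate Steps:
t(W, k) = -12 + 2*k
t(333, -33 - 1*(-375))/(-459529) + 3731698/u = (-12 + 2*(-33 - 1*(-375)))/(-459529) + 3731698/3486580 = (-12 + 2*(-33 + 375))*(-1/459529) + 3731698*(1/3486580) = (-12 + 2*342)*(-1/459529) + 1865849/1743290 = (-12 + 684)*(-1/459529) + 1865849/1743290 = 672*(-1/459529) + 1865849/1743290 = -96/65647 + 1865849/1743290 = 122320033463/114441758630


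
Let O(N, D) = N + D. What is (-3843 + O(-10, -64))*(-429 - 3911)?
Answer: 16999780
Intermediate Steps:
O(N, D) = D + N
(-3843 + O(-10, -64))*(-429 - 3911) = (-3843 + (-64 - 10))*(-429 - 3911) = (-3843 - 74)*(-4340) = -3917*(-4340) = 16999780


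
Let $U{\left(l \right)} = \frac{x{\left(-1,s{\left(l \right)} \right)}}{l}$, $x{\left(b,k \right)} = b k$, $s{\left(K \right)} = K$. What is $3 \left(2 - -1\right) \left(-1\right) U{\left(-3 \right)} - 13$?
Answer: $-4$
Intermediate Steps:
$U{\left(l \right)} = -1$ ($U{\left(l \right)} = \frac{\left(-1\right) l}{l} = -1$)
$3 \left(2 - -1\right) \left(-1\right) U{\left(-3 \right)} - 13 = 3 \left(2 - -1\right) \left(-1\right) \left(-1\right) - 13 = 3 \left(2 + 1\right) \left(-1\right) \left(-1\right) - 13 = 3 \cdot 3 \left(-1\right) \left(-1\right) - 13 = 3 \left(\left(-3\right) \left(-1\right)\right) - 13 = 3 \cdot 3 - 13 = 9 - 13 = -4$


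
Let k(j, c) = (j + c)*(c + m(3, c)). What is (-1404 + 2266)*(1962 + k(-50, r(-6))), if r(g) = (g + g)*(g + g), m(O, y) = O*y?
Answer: 48363372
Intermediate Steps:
r(g) = 4*g² (r(g) = (2*g)*(2*g) = 4*g²)
k(j, c) = 4*c*(c + j) (k(j, c) = (j + c)*(c + 3*c) = (c + j)*(4*c) = 4*c*(c + j))
(-1404 + 2266)*(1962 + k(-50, r(-6))) = (-1404 + 2266)*(1962 + 4*(4*(-6)²)*(4*(-6)² - 50)) = 862*(1962 + 4*(4*36)*(4*36 - 50)) = 862*(1962 + 4*144*(144 - 50)) = 862*(1962 + 4*144*94) = 862*(1962 + 54144) = 862*56106 = 48363372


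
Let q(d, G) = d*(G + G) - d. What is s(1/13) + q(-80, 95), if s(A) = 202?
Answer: -14918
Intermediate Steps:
q(d, G) = -d + 2*G*d (q(d, G) = d*(2*G) - d = 2*G*d - d = -d + 2*G*d)
s(1/13) + q(-80, 95) = 202 - 80*(-1 + 2*95) = 202 - 80*(-1 + 190) = 202 - 80*189 = 202 - 15120 = -14918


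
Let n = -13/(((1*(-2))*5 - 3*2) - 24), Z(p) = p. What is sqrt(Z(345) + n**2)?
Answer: sqrt(552169)/40 ≈ 18.577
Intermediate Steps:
n = 13/40 (n = -13/((-2*5 - 6) - 24) = -13/((-10 - 6) - 24) = -13/(-16 - 24) = -13/(-40) = -13*(-1/40) = 13/40 ≈ 0.32500)
sqrt(Z(345) + n**2) = sqrt(345 + (13/40)**2) = sqrt(345 + 169/1600) = sqrt(552169/1600) = sqrt(552169)/40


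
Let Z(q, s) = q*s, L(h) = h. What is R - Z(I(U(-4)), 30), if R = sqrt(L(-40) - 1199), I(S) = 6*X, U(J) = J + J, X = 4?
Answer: -720 + I*sqrt(1239) ≈ -720.0 + 35.199*I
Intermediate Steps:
U(J) = 2*J
I(S) = 24 (I(S) = 6*4 = 24)
R = I*sqrt(1239) (R = sqrt(-40 - 1199) = sqrt(-1239) = I*sqrt(1239) ≈ 35.199*I)
R - Z(I(U(-4)), 30) = I*sqrt(1239) - 24*30 = I*sqrt(1239) - 1*720 = I*sqrt(1239) - 720 = -720 + I*sqrt(1239)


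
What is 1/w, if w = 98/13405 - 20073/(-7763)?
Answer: 14866145/38548477 ≈ 0.38565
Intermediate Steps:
w = 38548477/14866145 (w = 98*(1/13405) - 20073*(-1/7763) = 14/1915 + 20073/7763 = 38548477/14866145 ≈ 2.5930)
1/w = 1/(38548477/14866145) = 14866145/38548477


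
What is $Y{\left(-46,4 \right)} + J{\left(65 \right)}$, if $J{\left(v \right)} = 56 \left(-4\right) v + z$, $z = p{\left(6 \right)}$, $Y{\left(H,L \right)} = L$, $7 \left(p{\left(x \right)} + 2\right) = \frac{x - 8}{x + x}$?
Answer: $- \frac{611437}{42} \approx -14558.0$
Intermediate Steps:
$p{\left(x \right)} = -2 + \frac{-8 + x}{14 x}$ ($p{\left(x \right)} = -2 + \frac{\left(x - 8\right) \frac{1}{x + x}}{7} = -2 + \frac{\left(-8 + x\right) \frac{1}{2 x}}{7} = -2 + \frac{\frac{1}{2} \frac{1}{x} \left(-8 + x\right)}{7} = -2 + \frac{-8 + x}{14 x}$)
$z = - \frac{85}{42}$ ($z = \frac{-8 - 162}{14 \cdot 6} = \frac{1}{14} \cdot \frac{1}{6} \left(-8 - 162\right) = \frac{1}{14} \cdot \frac{1}{6} \left(-170\right) = - \frac{85}{42} \approx -2.0238$)
$J{\left(v \right)} = - \frac{85}{42} - 224 v$ ($J{\left(v \right)} = 56 \left(-4\right) v - \frac{85}{42} = - 224 v - \frac{85}{42} = - \frac{85}{42} - 224 v$)
$Y{\left(-46,4 \right)} + J{\left(65 \right)} = 4 - \frac{611605}{42} = - \frac{611437}{42}$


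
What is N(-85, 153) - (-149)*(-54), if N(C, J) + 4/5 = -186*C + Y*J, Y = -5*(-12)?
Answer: 84716/5 ≈ 16943.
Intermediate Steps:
Y = 60
N(C, J) = -⅘ - 186*C + 60*J (N(C, J) = -⅘ + (-186*C + 60*J) = -⅘ - 186*C + 60*J)
N(-85, 153) - (-149)*(-54) = (-⅘ - 186*(-85) + 60*153) - (-149)*(-54) = (-⅘ + 15810 + 9180) - 1*8046 = 124946/5 - 8046 = 84716/5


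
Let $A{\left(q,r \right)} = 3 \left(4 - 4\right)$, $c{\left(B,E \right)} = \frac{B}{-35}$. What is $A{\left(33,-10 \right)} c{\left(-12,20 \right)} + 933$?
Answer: $933$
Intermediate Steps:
$c{\left(B,E \right)} = - \frac{B}{35}$ ($c{\left(B,E \right)} = B \left(- \frac{1}{35}\right) = - \frac{B}{35}$)
$A{\left(q,r \right)} = 0$ ($A{\left(q,r \right)} = 3 \cdot 0 = 0$)
$A{\left(33,-10 \right)} c{\left(-12,20 \right)} + 933 = 0 \left(\left(- \frac{1}{35}\right) \left(-12\right)\right) + 933 = 0 \cdot \frac{12}{35} + 933 = 0 + 933 = 933$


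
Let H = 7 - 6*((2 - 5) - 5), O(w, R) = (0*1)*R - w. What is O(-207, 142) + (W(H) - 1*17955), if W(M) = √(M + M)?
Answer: -17748 + √110 ≈ -17738.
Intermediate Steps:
O(w, R) = -w (O(w, R) = 0*R - w = 0 - w = -w)
H = 55 (H = 7 - 6*(-3 - 5) = 7 - 6*(-8) = 7 + 48 = 55)
W(M) = √2*√M (W(M) = √(2*M) = √2*√M)
O(-207, 142) + (W(H) - 1*17955) = -1*(-207) + (√2*√55 - 1*17955) = 207 + (√110 - 17955) = 207 + (-17955 + √110) = -17748 + √110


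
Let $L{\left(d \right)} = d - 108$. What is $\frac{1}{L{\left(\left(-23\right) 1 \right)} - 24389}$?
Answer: $- \frac{1}{24520} \approx -4.0783 \cdot 10^{-5}$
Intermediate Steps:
$L{\left(d \right)} = -108 + d$ ($L{\left(d \right)} = d - 108 = -108 + d$)
$\frac{1}{L{\left(\left(-23\right) 1 \right)} - 24389} = \frac{1}{\left(-108 - 23\right) - 24389} = \frac{1}{-131 - 24389} = \frac{1}{-24520} = - \frac{1}{24520}$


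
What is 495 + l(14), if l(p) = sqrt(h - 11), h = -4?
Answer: 495 + I*sqrt(15) ≈ 495.0 + 3.873*I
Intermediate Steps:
l(p) = I*sqrt(15) (l(p) = sqrt(-4 - 11) = sqrt(-15) = I*sqrt(15))
495 + l(14) = 495 + I*sqrt(15)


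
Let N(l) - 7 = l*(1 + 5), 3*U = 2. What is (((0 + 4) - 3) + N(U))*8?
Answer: 96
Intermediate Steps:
U = ⅔ (U = (⅓)*2 = ⅔ ≈ 0.66667)
N(l) = 7 + 6*l (N(l) = 7 + l*(1 + 5) = 7 + l*6 = 7 + 6*l)
(((0 + 4) - 3) + N(U))*8 = (((0 + 4) - 3) + (7 + 6*(⅔)))*8 = ((4 - 3) + (7 + 4))*8 = (1 + 11)*8 = 12*8 = 96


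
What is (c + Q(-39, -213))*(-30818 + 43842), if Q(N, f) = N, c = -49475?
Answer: -644870336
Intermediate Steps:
(c + Q(-39, -213))*(-30818 + 43842) = (-49475 - 39)*(-30818 + 43842) = -49514*13024 = -644870336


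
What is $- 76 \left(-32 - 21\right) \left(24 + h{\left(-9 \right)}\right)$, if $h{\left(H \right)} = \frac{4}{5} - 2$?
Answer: $\frac{459192}{5} \approx 91838.0$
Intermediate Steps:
$h{\left(H \right)} = - \frac{6}{5}$ ($h{\left(H \right)} = 4 \cdot \frac{1}{5} - 2 = \frac{4}{5} - 2 = - \frac{6}{5}$)
$- 76 \left(-32 - 21\right) \left(24 + h{\left(-9 \right)}\right) = - 76 \left(-32 - 21\right) \left(24 - \frac{6}{5}\right) = - 76 \left(\left(-53\right) \frac{114}{5}\right) = \left(-76\right) \left(- \frac{6042}{5}\right) = \frac{459192}{5}$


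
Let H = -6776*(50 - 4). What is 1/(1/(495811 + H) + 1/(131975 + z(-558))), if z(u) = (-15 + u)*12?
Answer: 23032602385/309214 ≈ 74488.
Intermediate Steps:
z(u) = -180 + 12*u
H = -311696 (H = -6776*46 = -311696)
1/(1/(495811 + H) + 1/(131975 + z(-558))) = 1/(1/(495811 - 311696) + 1/(131975 + (-180 + 12*(-558)))) = 1/(1/184115 + 1/(131975 + (-180 - 6696))) = 1/(1/184115 + 1/(131975 - 6876)) = 1/(1/184115 + 1/125099) = 1/(309214/23032602385) = 23032602385/309214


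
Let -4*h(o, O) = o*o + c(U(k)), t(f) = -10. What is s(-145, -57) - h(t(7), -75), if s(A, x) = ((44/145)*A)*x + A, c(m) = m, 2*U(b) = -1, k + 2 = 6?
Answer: 19103/8 ≈ 2387.9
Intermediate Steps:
k = 4 (k = -2 + 6 = 4)
U(b) = -½ (U(b) = (½)*(-1) = -½)
h(o, O) = ⅛ - o²/4 (h(o, O) = -(o*o - ½)/4 = -(o² - ½)/4 = -(-½ + o²)/4 = ⅛ - o²/4)
s(A, x) = A + 44*A*x/145 (s(A, x) = ((44*(1/145))*A)*x + A = (44*A/145)*x + A = 44*A*x/145 + A = A + 44*A*x/145)
s(-145, -57) - h(t(7), -75) = (1/145)*(-145)*(145 + 44*(-57)) - (⅛ - ¼*(-10)²) = (1/145)*(-145)*(145 - 2508) - (⅛ - ¼*100) = (1/145)*(-145)*(-2363) - (⅛ - 25) = 2363 - 1*(-199/8) = 2363 + 199/8 = 19103/8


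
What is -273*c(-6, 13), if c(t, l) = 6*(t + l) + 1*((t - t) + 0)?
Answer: -11466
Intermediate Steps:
c(t, l) = 6*l + 6*t (c(t, l) = 6*(l + t) + 1*(0 + 0) = (6*l + 6*t) + 1*0 = (6*l + 6*t) + 0 = 6*l + 6*t)
-273*c(-6, 13) = -273*(6*13 + 6*(-6)) = -273*(78 - 36) = -273*42 = -11466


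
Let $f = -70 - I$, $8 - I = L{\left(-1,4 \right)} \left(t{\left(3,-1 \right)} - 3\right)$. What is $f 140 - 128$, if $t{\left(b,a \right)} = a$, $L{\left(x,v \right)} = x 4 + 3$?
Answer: $-10488$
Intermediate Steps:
$L{\left(x,v \right)} = 3 + 4 x$ ($L{\left(x,v \right)} = 4 x + 3 = 3 + 4 x$)
$I = 4$ ($I = 8 - \left(3 + 4 \left(-1\right)\right) \left(-1 - 3\right) = 8 - \left(3 - 4\right) \left(-4\right) = 8 - \left(-1\right) \left(-4\right) = 8 - 4 = 4$)
$f = -74$ ($f = -70 - 4 = -74$)
$f 140 - 128 = \left(-74\right) 140 - 128 = -10360 - 128 = -10488$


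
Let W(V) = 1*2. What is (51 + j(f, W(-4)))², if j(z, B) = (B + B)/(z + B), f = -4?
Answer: 2401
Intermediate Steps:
W(V) = 2
j(z, B) = 2*B/(B + z) (j(z, B) = (2*B)/(B + z) = 2*B/(B + z))
(51 + j(f, W(-4)))² = (51 + 2*2/(2 - 4))² = (51 + 2*2/(-2))² = (51 + 2*2*(-½))² = (51 - 2)² = 49² = 2401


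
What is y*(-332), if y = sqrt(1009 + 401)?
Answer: -332*sqrt(1410) ≈ -12467.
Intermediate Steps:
y = sqrt(1410) ≈ 37.550
y*(-332) = sqrt(1410)*(-332) = -332*sqrt(1410)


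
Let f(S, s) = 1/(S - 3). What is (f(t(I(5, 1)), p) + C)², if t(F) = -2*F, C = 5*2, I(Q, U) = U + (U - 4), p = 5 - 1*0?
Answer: 121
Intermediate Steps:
p = 5 (p = 5 + 0 = 5)
I(Q, U) = -4 + 2*U (I(Q, U) = U + (-4 + U) = -4 + 2*U)
C = 10
f(S, s) = 1/(-3 + S)
(f(t(I(5, 1)), p) + C)² = (1/(-3 - 2*(-4 + 2*1)) + 10)² = (1/(-3 - 2*(-4 + 2)) + 10)² = (1/(-3 - 2*(-2)) + 10)² = (1/(-3 + 4) + 10)² = (1/1 + 10)² = (1 + 10)² = 11² = 121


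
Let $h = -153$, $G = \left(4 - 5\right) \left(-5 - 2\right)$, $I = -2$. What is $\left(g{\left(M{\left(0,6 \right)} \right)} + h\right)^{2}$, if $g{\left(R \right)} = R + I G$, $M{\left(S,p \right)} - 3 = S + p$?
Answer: $24964$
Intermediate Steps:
$M{\left(S,p \right)} = 3 + S + p$ ($M{\left(S,p \right)} = 3 + \left(S + p\right) = 3 + S + p$)
$G = 7$ ($G = \left(-1\right) \left(-7\right) = 7$)
$g{\left(R \right)} = -14 + R$ ($g{\left(R \right)} = R - 14 = -14 + R$)
$\left(g{\left(M{\left(0,6 \right)} \right)} + h\right)^{2} = \left(\left(-14 + \left(3 + 0 + 6\right)\right) - 153\right)^{2} = \left(\left(-14 + 9\right) - 153\right)^{2} = \left(-5 - 153\right)^{2} = \left(-158\right)^{2} = 24964$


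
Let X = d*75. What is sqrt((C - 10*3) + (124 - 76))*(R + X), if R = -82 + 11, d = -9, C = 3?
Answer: -746*sqrt(21) ≈ -3418.6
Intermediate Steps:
X = -675 (X = -9*75 = -675)
R = -71
sqrt((C - 10*3) + (124 - 76))*(R + X) = sqrt((3 - 10*3) + (124 - 76))*(-71 - 675) = sqrt((3 - 30) + 48)*(-746) = sqrt(-27 + 48)*(-746) = sqrt(21)*(-746) = -746*sqrt(21)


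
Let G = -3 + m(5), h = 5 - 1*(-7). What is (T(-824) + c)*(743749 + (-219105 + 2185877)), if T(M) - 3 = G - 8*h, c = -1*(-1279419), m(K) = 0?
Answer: 3467631857283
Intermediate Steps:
h = 12 (h = 5 + 7 = 12)
G = -3 (G = -3 + 0 = -3)
c = 1279419
T(M) = -96 (T(M) = 3 + (-3 - 8*12) = 3 + (-3 - 96) = 3 - 99 = -96)
(T(-824) + c)*(743749 + (-219105 + 2185877)) = (-96 + 1279419)*(743749 + (-219105 + 2185877)) = 1279323*(743749 + 1966772) = 1279323*2710521 = 3467631857283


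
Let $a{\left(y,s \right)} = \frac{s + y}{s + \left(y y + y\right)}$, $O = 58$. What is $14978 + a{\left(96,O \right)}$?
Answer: $\frac{70172007}{4685} \approx 14978.0$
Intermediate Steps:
$a{\left(y,s \right)} = \frac{s + y}{s + y + y^{2}}$ ($a{\left(y,s \right)} = \frac{s + y}{s + \left(y^{2} + y\right)} = \frac{s + y}{s + \left(y + y^{2}\right)} = \frac{s + y}{s + y + y^{2}}$)
$14978 + a{\left(96,O \right)} = 14978 + \frac{58 + 96}{58 + 96 + 96^{2}} = 14978 + \frac{1}{58 + 96 + 9216} \cdot 154 = 14978 + \frac{1}{9370} \cdot 154 = 14978 + \frac{77}{4685} = \frac{70172007}{4685}$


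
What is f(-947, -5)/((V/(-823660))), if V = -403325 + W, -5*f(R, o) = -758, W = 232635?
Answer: 62433428/85345 ≈ 731.54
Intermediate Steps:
f(R, o) = 758/5 (f(R, o) = -⅕*(-758) = 758/5)
V = -170690 (V = -403325 + 232635 = -170690)
f(-947, -5)/((V/(-823660))) = 758/(5*((-170690/(-823660)))) = 758/(5*((-170690*(-1/823660)))) = 758/(5*(17069/82366)) = (758/5)*(82366/17069) = 62433428/85345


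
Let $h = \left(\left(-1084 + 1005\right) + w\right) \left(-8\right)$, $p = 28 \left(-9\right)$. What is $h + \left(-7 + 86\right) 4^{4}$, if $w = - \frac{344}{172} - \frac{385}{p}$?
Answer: $\frac{187738}{9} \approx 20860.0$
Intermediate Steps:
$p = -252$
$w = - \frac{17}{36}$ ($w = - \frac{344}{172} - \frac{385}{-252} = \left(-344\right) \frac{1}{172} - - \frac{55}{36} = -2 + \frac{55}{36} = - \frac{17}{36} \approx -0.47222$)
$h = \frac{5722}{9}$ ($h = \left(\left(-1084 + 1005\right) - \frac{17}{36}\right) \left(-8\right) = \left(-79 - \frac{17}{36}\right) \left(-8\right) = \left(- \frac{2861}{36}\right) \left(-8\right) = \frac{5722}{9} \approx 635.78$)
$h + \left(-7 + 86\right) 4^{4} = \frac{5722}{9} + \left(-7 + 86\right) 4^{4} = \frac{5722}{9} + 79 \cdot 256 = \frac{5722}{9} + 20224 = \frac{187738}{9}$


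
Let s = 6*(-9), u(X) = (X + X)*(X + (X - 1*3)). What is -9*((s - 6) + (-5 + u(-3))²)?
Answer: -21069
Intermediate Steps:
u(X) = 2*X*(-3 + 2*X) (u(X) = (2*X)*(X + (X - 3)) = (2*X)*(X + (-3 + X)) = (2*X)*(-3 + 2*X) = 2*X*(-3 + 2*X))
s = -54
-9*((s - 6) + (-5 + u(-3))²) = -9*((-54 - 6) + (-5 + 2*(-3)*(-3 + 2*(-3)))²) = -9*(-60 + (-5 + 2*(-3)*(-3 - 6))²) = -9*(-60 + (-5 + 2*(-3)*(-9))²) = -9*(-60 + (-5 + 54)²) = -9*(-60 + 49²) = -9*(-60 + 2401) = -9*2341 = -21069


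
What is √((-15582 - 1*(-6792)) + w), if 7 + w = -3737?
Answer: I*√12534 ≈ 111.96*I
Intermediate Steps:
w = -3744 (w = -7 - 3737 = -3744)
√((-15582 - 1*(-6792)) + w) = √((-15582 - 1*(-6792)) - 3744) = √((-15582 + 6792) - 3744) = √(-8790 - 3744) = √(-12534) = I*√12534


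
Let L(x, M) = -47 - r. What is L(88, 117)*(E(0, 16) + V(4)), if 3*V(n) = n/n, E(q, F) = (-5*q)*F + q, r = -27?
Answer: -20/3 ≈ -6.6667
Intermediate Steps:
E(q, F) = q - 5*F*q (E(q, F) = -5*F*q + q = q - 5*F*q)
L(x, M) = -20 (L(x, M) = -47 - 1*(-27) = -47 + 27 = -20)
V(n) = 1/3 (V(n) = (n/n)/3 = (1/3)*1 = 1/3)
L(88, 117)*(E(0, 16) + V(4)) = -20*(0*(1 - 5*16) + 1/3) = -20*(0*(1 - 80) + 1/3) = -20*(0*(-79) + 1/3) = -20*(0 + 1/3) = -20*1/3 = -20/3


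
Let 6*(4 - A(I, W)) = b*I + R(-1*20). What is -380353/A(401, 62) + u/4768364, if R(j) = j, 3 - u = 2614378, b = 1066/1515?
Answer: 8242620114983015/860227170692 ≈ 9581.9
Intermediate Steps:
b = 1066/1515 (b = 1066*(1/1515) = 1066/1515 ≈ 0.70363)
u = -2614375 (u = 3 - 1*2614378 = 3 - 2614378 = -2614375)
A(I, W) = 22/3 - 533*I/4545 (A(I, W) = 4 - (1066*I/1515 - 1*20)/6 = 4 - (1066*I/1515 - 20)/6 = 4 - (-20 + 1066*I/1515)/6 = 4 + (10/3 - 533*I/4545) = 22/3 - 533*I/4545)
-380353/A(401, 62) + u/4768364 = -380353/(22/3 - 533/4545*401) - 2614375/4768364 = -380353/(22/3 - 213733/4545) - 2614375*1/4768364 = -380353/(-180403/4545) - 2614375/4768364 = -380353*(-4545/180403) - 2614375/4768364 = 1728704385/180403 - 2614375/4768364 = 8242620114983015/860227170692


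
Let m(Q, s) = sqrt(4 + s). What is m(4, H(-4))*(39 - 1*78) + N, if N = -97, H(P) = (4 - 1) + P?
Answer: -97 - 39*sqrt(3) ≈ -164.55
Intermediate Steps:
H(P) = 3 + P
m(4, H(-4))*(39 - 1*78) + N = sqrt(4 + (3 - 4))*(39 - 1*78) - 97 = sqrt(4 - 1)*(39 - 78) - 97 = sqrt(3)*(-39) - 97 = -39*sqrt(3) - 97 = -97 - 39*sqrt(3)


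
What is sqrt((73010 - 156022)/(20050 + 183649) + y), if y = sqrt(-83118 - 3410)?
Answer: 2*sqrt(-4227365347 + 2157650695252*I*sqrt(2))/203699 ≈ 12.119 + 12.136*I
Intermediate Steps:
y = 208*I*sqrt(2) (y = sqrt(-86528) = 208*I*sqrt(2) ≈ 294.16*I)
sqrt((73010 - 156022)/(20050 + 183649) + y) = sqrt((73010 - 156022)/(20050 + 183649) + 208*I*sqrt(2)) = sqrt(-83012/203699 + 208*I*sqrt(2))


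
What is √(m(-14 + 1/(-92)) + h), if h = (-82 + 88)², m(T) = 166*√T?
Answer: √(19044 + 1909*I*√29647)/23 ≈ 18.144 + 17.123*I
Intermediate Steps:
h = 36 (h = 6² = 36)
√(m(-14 + 1/(-92)) + h) = √(166*√(-14 + 1/(-92)) + 36) = √(166*√(-14 - 1/92) + 36) = √(166*√(-1289/92) + 36) = √(166*(I*√29647/46) + 36) = √(83*I*√29647/23 + 36) = √(36 + 83*I*√29647/23)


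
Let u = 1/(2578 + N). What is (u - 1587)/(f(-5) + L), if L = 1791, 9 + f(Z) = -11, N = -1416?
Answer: -1844093/2057902 ≈ -0.89610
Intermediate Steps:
f(Z) = -20 (f(Z) = -9 - 11 = -20)
u = 1/1162 (u = 1/(2578 - 1416) = 1/1162 ≈ 0.00086058)
(u - 1587)/(f(-5) + L) = (1/1162 - 1587)/(-20 + 1791) = -1844093/1162/1771 = -1844093/1162*1/1771 = -1844093/2057902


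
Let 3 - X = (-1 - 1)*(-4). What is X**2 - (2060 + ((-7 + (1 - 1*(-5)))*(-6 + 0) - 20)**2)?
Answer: -2231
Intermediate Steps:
X = -5 (X = 3 - (-1 - 1)*(-4) = 3 - (-2)*(-4) = 3 - 1*8 = 3 - 8 = -5)
X**2 - (2060 + ((-7 + (1 - 1*(-5)))*(-6 + 0) - 20)**2) = (-5)**2 - (2060 + ((-7 + (1 - 1*(-5)))*(-6 + 0) - 20)**2) = 25 - (2060 + ((-7 + (1 + 5))*(-6) - 20)**2) = 25 - (2060 + ((-7 + 6)*(-6) - 20)**2) = 25 - (2060 + (-1*(-6) - 20)**2) = 25 - (2060 + (6 - 20)**2) = 25 - (2060 + (-14)**2) = 25 - (2060 + 196) = 25 - 1*2256 = 25 - 2256 = -2231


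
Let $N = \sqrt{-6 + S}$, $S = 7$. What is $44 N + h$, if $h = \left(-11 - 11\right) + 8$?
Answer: $30$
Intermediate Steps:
$h = -14$ ($h = -22 + 8 = -14$)
$N = 1$ ($N = \sqrt{-6 + 7} = \sqrt{1} = 1$)
$44 N + h = 44 \cdot 1 - 14 = 44 - 14 = 30$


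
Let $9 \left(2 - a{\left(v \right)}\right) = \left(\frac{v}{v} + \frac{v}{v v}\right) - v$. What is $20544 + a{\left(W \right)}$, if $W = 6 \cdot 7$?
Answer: $\frac{7768109}{378} \approx 20551.0$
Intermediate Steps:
$W = 42$
$a{\left(v \right)} = \frac{17}{9} - \frac{1}{9 v} + \frac{v}{9}$ ($a{\left(v \right)} = 2 - \frac{\left(\frac{v}{v} + \frac{v}{v v}\right) - v}{9} = 2 - \frac{\left(1 + \frac{v}{v^{2}}\right) - v}{9} = 2 - \frac{\left(1 + \frac{1}{v}\right) - v}{9} = 2 - \frac{1 + \frac{1}{v} - v}{9} = 2 - \left(\frac{1}{9} - \frac{v}{9} + \frac{1}{9 v}\right) = \frac{17}{9} - \frac{1}{9 v} + \frac{v}{9}$)
$20544 + a{\left(W \right)} = 20544 + \frac{-1 + 42 \left(17 + 42\right)}{9 \cdot 42} = 20544 + \frac{1}{9} \cdot \frac{1}{42} \left(-1 + 42 \cdot 59\right) = 20544 + \frac{1}{9} \cdot \frac{1}{42} \left(-1 + 2478\right) = 20544 + \frac{1}{9} \cdot \frac{1}{42} \cdot 2477 = 20544 + \frac{2477}{378} = \frac{7768109}{378}$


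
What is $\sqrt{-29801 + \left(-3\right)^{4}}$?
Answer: $2 i \sqrt{7430} \approx 172.4 i$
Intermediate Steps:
$\sqrt{-29801 + \left(-3\right)^{4}} = \sqrt{-29801 + 81} = \sqrt{-29720} = 2 i \sqrt{7430}$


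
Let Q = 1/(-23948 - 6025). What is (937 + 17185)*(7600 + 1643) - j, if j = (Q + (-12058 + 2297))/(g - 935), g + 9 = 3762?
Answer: 7073922457584449/42231957 ≈ 1.6750e+8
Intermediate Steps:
g = 3753 (g = -9 + 3762 = 3753)
Q = -1/29973 (Q = 1/(-29973) = -1/29973 ≈ -3.3363e-5)
j = -146283227/42231957 (j = (-1/29973 + (-12058 + 2297))/(3753 - 935) = (-1/29973 - 9761)/2818 = -292566454/29973*1/2818 = -146283227/42231957 ≈ -3.4638)
(937 + 17185)*(7600 + 1643) - j = (937 + 17185)*(7600 + 1643) - 1*(-146283227/42231957) = 18122*9243 + 146283227/42231957 = 167501646 + 146283227/42231957 = 7073922457584449/42231957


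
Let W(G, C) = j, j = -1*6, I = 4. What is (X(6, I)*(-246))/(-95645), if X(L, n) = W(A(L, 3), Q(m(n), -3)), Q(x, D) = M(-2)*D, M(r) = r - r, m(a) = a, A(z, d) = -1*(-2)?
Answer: -1476/95645 ≈ -0.015432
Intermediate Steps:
A(z, d) = 2
M(r) = 0
j = -6
Q(x, D) = 0 (Q(x, D) = 0*D = 0)
W(G, C) = -6
X(L, n) = -6
(X(6, I)*(-246))/(-95645) = -6*(-246)/(-95645) = 1476*(-1/95645) = -1476/95645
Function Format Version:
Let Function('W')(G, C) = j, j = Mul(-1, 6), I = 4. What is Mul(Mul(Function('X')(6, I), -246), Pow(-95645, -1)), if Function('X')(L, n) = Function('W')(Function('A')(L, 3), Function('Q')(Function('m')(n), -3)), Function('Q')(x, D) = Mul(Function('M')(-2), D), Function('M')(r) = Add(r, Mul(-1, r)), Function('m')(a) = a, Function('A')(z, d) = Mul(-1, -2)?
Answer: Rational(-1476, 95645) ≈ -0.015432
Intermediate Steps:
Function('A')(z, d) = 2
Function('M')(r) = 0
j = -6
Function('Q')(x, D) = 0 (Function('Q')(x, D) = Mul(0, D) = 0)
Function('W')(G, C) = -6
Function('X')(L, n) = -6
Mul(Mul(Function('X')(6, I), -246), Pow(-95645, -1)) = Mul(Mul(-6, -246), Pow(-95645, -1)) = Mul(1476, Rational(-1, 95645)) = Rational(-1476, 95645)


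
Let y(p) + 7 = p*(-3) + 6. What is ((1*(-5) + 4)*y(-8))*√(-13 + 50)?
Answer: -23*√37 ≈ -139.90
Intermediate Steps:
y(p) = -1 - 3*p (y(p) = -7 + (p*(-3) + 6) = -7 + (-3*p + 6) = -7 + (6 - 3*p) = -1 - 3*p)
((1*(-5) + 4)*y(-8))*√(-13 + 50) = ((1*(-5) + 4)*(-1 - 3*(-8)))*√(-13 + 50) = ((-5 + 4)*(-1 + 24))*√37 = (-1*23)*√37 = -23*√37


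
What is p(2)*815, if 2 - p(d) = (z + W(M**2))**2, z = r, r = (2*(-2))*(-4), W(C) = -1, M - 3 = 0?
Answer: -181745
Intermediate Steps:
M = 3 (M = 3 + 0 = 3)
r = 16 (r = -4*(-4) = 16)
z = 16
p(d) = -223 (p(d) = 2 - (16 - 1)**2 = 2 - 1*15**2 = 2 - 1*225 = 2 - 225 = -223)
p(2)*815 = -223*815 = -181745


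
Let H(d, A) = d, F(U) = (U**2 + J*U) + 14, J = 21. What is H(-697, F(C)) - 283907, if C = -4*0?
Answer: -284604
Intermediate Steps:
C = 0
F(U) = 14 + U**2 + 21*U (F(U) = (U**2 + 21*U) + 14 = 14 + U**2 + 21*U)
H(-697, F(C)) - 283907 = -697 - 283907 = -284604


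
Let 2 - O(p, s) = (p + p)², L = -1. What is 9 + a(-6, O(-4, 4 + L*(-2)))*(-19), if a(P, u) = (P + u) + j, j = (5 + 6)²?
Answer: -998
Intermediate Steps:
j = 121 (j = 11² = 121)
O(p, s) = 2 - 4*p² (O(p, s) = 2 - (p + p)² = 2 - (2*p)² = 2 - 4*p²)
a(P, u) = 121 + P + u (a(P, u) = (P + u) + 121 = 121 + P + u)
9 + a(-6, O(-4, 4 + L*(-2)))*(-19) = 9 + (121 - 6 + (2 - 4*(-4)²))*(-19) = 9 + (121 - 6 + (2 - 4*16))*(-19) = 9 + (121 - 6 + (2 - 64))*(-19) = 9 + (121 - 6 - 62)*(-19) = 9 + 53*(-19) = 9 - 1007 = -998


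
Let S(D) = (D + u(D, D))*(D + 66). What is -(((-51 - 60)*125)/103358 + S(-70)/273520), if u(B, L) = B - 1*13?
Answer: 466479363/3533810020 ≈ 0.13200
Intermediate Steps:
u(B, L) = -13 + B (u(B, L) = B - 13 = -13 + B)
S(D) = (-13 + 2*D)*(66 + D) (S(D) = (D + (-13 + D))*(D + 66) = (-13 + 2*D)*(66 + D))
-(((-51 - 60)*125)/103358 + S(-70)/273520) = -(((-51 - 60)*125)/103358 + (-858 + 2*(-70)**2 + 119*(-70))/273520) = -(-111*125*(1/103358) + (-858 + 2*4900 - 8330)*(1/273520)) = -(-13875*1/103358 + (-858 + 9800 - 8330)*(1/273520)) = -(-13875/103358 + 612*(1/273520)) = -(-13875/103358 + 153/68380) = -1*(-466479363/3533810020) = 466479363/3533810020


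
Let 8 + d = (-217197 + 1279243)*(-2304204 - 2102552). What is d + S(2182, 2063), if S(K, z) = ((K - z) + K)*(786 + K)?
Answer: -4680170753416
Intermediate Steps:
S(K, z) = (786 + K)*(-z + 2*K) (S(K, z) = (-z + 2*K)*(786 + K) = (786 + K)*(-z + 2*K))
d = -4680177582784 (d = -8 + (-217197 + 1279243)*(-2304204 - 2102552) = -8 + 1062046*(-4406756) = -8 - 4680177582776 = -4680177582784)
d + S(2182, 2063) = -4680177582784 + (-786*2063 + 2*2182**2 + 1572*2182 - 1*2182*2063) = -4680177582784 + (-1621518 + 2*4761124 + 3430104 - 4501466) = -4680177582784 + (-1621518 + 9522248 + 3430104 - 4501466) = -4680177582784 + 6829368 = -4680170753416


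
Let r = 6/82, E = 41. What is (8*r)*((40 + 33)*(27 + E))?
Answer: 119136/41 ≈ 2905.8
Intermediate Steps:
r = 3/41 (r = 6*(1/82) = 3/41 ≈ 0.073171)
(8*r)*((40 + 33)*(27 + E)) = (8*(3/41))*((40 + 33)*(27 + 41)) = 24*(73*68)/41 = (24/41)*4964 = 119136/41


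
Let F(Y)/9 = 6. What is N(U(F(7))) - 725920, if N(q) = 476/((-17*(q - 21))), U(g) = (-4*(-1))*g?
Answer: -141554428/195 ≈ -7.2592e+5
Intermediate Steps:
F(Y) = 54 (F(Y) = 9*6 = 54)
U(g) = 4*g
N(q) = 476/(357 - 17*q) (N(q) = 476/((-17*(-21 + q))) = 476/(357 - 17*q))
N(U(F(7))) - 725920 = -28/(-21 + 4*54) - 725920 = -28/(-21 + 216) - 725920 = -28/195 - 725920 = -141554428/195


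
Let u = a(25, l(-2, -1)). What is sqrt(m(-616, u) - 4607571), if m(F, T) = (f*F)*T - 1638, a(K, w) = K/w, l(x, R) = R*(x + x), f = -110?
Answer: I*sqrt(4185709) ≈ 2045.9*I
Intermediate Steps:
l(x, R) = 2*R*x (l(x, R) = R*(2*x) = 2*R*x)
u = 25/4 (u = 25/((2*(-1)*(-2))) = 25/4 ≈ 6.2500)
m(F, T) = -1638 - 110*F*T (m(F, T) = (-110*F)*T - 1638 = -110*F*T - 1638 = -1638 - 110*F*T)
sqrt(m(-616, u) - 4607571) = sqrt((-1638 - 110*(-616)*25/4) - 4607571) = sqrt((-1638 + 423500) - 4607571) = sqrt(421862 - 4607571) = sqrt(-4185709) = I*sqrt(4185709)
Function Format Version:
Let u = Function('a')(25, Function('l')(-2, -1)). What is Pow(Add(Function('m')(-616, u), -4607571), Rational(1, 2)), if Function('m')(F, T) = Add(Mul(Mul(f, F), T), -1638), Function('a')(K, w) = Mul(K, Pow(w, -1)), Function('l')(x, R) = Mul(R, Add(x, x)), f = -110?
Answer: Mul(I, Pow(4185709, Rational(1, 2))) ≈ Mul(2045.9, I)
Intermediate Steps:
Function('l')(x, R) = Mul(2, R, x) (Function('l')(x, R) = Mul(R, Mul(2, x)) = Mul(2, R, x))
u = Rational(25, 4) (u = Mul(25, Pow(Mul(2, -1, -2), -1)) = Mul(25, Pow(4, -1)) = Mul(25, Rational(1, 4)) = Rational(25, 4) ≈ 6.2500)
Function('m')(F, T) = Add(-1638, Mul(-110, F, T)) (Function('m')(F, T) = Add(Mul(Mul(-110, F), T), -1638) = Add(Mul(-110, F, T), -1638) = Add(-1638, Mul(-110, F, T)))
Pow(Add(Function('m')(-616, u), -4607571), Rational(1, 2)) = Pow(Add(Add(-1638, Mul(-110, -616, Rational(25, 4))), -4607571), Rational(1, 2)) = Pow(Add(Add(-1638, 423500), -4607571), Rational(1, 2)) = Pow(Add(421862, -4607571), Rational(1, 2)) = Pow(-4185709, Rational(1, 2)) = Mul(I, Pow(4185709, Rational(1, 2)))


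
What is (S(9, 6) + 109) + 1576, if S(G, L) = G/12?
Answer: 6743/4 ≈ 1685.8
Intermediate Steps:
S(G, L) = G/12 (S(G, L) = G*(1/12) = G/12)
(S(9, 6) + 109) + 1576 = ((1/12)*9 + 109) + 1576 = (3/4 + 109) + 1576 = 439/4 + 1576 = 6743/4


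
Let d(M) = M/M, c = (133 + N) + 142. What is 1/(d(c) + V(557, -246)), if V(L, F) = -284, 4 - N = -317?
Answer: -1/283 ≈ -0.0035336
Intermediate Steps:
N = 321 (N = 4 - 1*(-317) = 4 + 317 = 321)
c = 596 (c = (133 + 321) + 142 = 454 + 142 = 596)
d(M) = 1
1/(d(c) + V(557, -246)) = 1/(1 - 284) = 1/(-283) = -1/283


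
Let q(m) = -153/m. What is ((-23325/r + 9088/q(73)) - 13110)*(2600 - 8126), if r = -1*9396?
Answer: 285131842619/2958 ≈ 9.6393e+7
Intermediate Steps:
r = -9396
((-23325/r + 9088/q(73)) - 13110)*(2600 - 8126) = ((-23325/(-9396) + 9088/((-153/73))) - 13110)*(2600 - 8126) = ((-23325*(-1/9396) + 9088/((-153*1/73))) - 13110)*(-5526) = ((7775/3132 + 9088/(-153/73)) - 13110)*(-5526) = ((7775/3132 + 9088*(-73/153)) - 13110)*(-5526) = ((7775/3132 - 663424/153) - 13110)*(-5526) = (-230739377/53244 - 13110)*(-5526) = -928768217/53244*(-5526) = 285131842619/2958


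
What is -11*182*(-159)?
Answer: 318318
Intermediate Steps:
-11*182*(-159) = -2002*(-159) = 318318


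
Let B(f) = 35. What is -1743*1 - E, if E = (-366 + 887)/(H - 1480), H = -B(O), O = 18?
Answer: -2640124/1515 ≈ -1742.7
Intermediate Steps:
H = -35 (H = -1*35 = -35)
E = -521/1515 (E = (-366 + 887)/(-35 - 1480) = 521/(-1515) = 521*(-1/1515) = -521/1515 ≈ -0.34389)
-1743*1 - E = -1743*1 - 1*(-521/1515) = -1743 + 521/1515 = -2640124/1515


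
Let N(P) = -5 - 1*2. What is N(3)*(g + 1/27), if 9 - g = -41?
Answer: -9457/27 ≈ -350.26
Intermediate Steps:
g = 50 (g = 9 - 1*(-41) = 9 + 41 = 50)
N(P) = -7 (N(P) = -5 - 2 = -7)
N(3)*(g + 1/27) = -7*(50 + 1/27) = -7*1351/27 = -9457/27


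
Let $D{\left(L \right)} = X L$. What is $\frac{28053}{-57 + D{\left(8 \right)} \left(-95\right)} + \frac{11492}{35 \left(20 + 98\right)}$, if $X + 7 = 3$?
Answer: $\frac{75069763}{6159895} \approx 12.187$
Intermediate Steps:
$X = -4$ ($X = -7 + 3 = -4$)
$D{\left(L \right)} = - 4 L$
$\frac{28053}{-57 + D{\left(8 \right)} \left(-95\right)} + \frac{11492}{35 \left(20 + 98\right)} = \frac{28053}{-57 + \left(-4\right) 8 \left(-95\right)} + \frac{11492}{35 \left(20 + 98\right)} = \frac{28053}{-57 - -3040} + \frac{11492}{35 \cdot 118} = \frac{28053}{-57 + 3040} + \frac{11492}{4130} = \frac{28053}{2983} + 11492 \cdot \frac{1}{4130} = 28053 \cdot \frac{1}{2983} + \frac{5746}{2065} = \frac{28053}{2983} + \frac{5746}{2065} = \frac{75069763}{6159895}$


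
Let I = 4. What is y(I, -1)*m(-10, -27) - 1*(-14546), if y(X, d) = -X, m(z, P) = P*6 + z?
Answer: 15234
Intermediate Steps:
m(z, P) = z + 6*P (m(z, P) = 6*P + z = z + 6*P)
y(I, -1)*m(-10, -27) - 1*(-14546) = (-1*4)*(-10 + 6*(-27)) - 1*(-14546) = -4*(-10 - 162) + 14546 = -4*(-172) + 14546 = 688 + 14546 = 15234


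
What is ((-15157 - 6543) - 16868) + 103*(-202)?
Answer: -59374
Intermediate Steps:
((-15157 - 6543) - 16868) + 103*(-202) = (-21700 - 16868) - 20806 = -38568 - 20806 = -59374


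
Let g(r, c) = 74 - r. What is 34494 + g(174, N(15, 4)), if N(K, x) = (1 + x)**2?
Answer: 34394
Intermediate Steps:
34494 + g(174, N(15, 4)) = 34494 + (74 - 1*174) = 34494 + (74 - 174) = 34494 - 100 = 34394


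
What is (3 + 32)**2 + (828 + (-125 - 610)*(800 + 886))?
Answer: -1237157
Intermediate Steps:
(3 + 32)**2 + (828 + (-125 - 610)*(800 + 886)) = 35**2 + (828 - 735*1686) = 1225 + (828 - 1239210) = 1225 - 1238382 = -1237157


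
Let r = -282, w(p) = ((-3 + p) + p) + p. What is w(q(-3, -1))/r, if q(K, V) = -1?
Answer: 1/47 ≈ 0.021277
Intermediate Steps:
w(p) = -3 + 3*p (w(p) = (-3 + 2*p) + p = -3 + 3*p)
w(q(-3, -1))/r = (-3 + 3*(-1))/(-282) = (-3 - 3)*(-1/282) = -6*(-1/282) = 1/47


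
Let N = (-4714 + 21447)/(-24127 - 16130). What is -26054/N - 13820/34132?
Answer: 8949829394459/142782689 ≈ 62682.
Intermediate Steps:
N = -16733/40257 (N = 16733/(-40257) = 16733*(-1/40257) = -16733/40257 ≈ -0.41565)
-26054/N - 13820/34132 = -26054/(-16733/40257) - 13820/34132 = -26054*(-40257/16733) - 13820*1/34132 = 1048855878/16733 - 3455/8533 = 8949829394459/142782689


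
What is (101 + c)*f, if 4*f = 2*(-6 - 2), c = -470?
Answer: 1476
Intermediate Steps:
f = -4 (f = (2*(-6 - 2))/4 = (2*(-8))/4 = (¼)*(-16) = -4)
(101 + c)*f = (101 - 470)*(-4) = -369*(-4) = 1476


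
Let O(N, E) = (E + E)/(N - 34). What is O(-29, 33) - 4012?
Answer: -84274/21 ≈ -4013.0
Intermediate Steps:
O(N, E) = 2*E/(-34 + N) (O(N, E) = (2*E)/(-34 + N) = 2*E/(-34 + N))
O(-29, 33) - 4012 = 2*33/(-34 - 29) - 4012 = 2*33/(-63) - 4012 = 2*33*(-1/63) - 4012 = -22/21 - 4012 = -84274/21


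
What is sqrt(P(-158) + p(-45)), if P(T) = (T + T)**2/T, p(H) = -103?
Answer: 7*I*sqrt(15) ≈ 27.111*I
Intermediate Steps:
P(T) = 4*T (P(T) = (2*T)**2/T = (4*T**2)/T = 4*T)
sqrt(P(-158) + p(-45)) = sqrt(4*(-158) - 103) = sqrt(-632 - 103) = sqrt(-735) = 7*I*sqrt(15)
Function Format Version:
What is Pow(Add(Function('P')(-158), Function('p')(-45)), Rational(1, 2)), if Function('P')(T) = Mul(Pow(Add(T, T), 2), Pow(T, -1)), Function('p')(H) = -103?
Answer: Mul(7, I, Pow(15, Rational(1, 2))) ≈ Mul(27.111, I)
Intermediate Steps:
Function('P')(T) = Mul(4, T) (Function('P')(T) = Mul(Pow(Mul(2, T), 2), Pow(T, -1)) = Mul(Mul(4, Pow(T, 2)), Pow(T, -1)) = Mul(4, T))
Pow(Add(Function('P')(-158), Function('p')(-45)), Rational(1, 2)) = Pow(Add(Mul(4, -158), -103), Rational(1, 2)) = Pow(Add(-632, -103), Rational(1, 2)) = Pow(-735, Rational(1, 2)) = Mul(7, I, Pow(15, Rational(1, 2)))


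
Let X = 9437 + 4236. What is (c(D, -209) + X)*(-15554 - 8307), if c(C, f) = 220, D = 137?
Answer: -331500873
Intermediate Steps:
X = 13673
(c(D, -209) + X)*(-15554 - 8307) = (220 + 13673)*(-15554 - 8307) = 13893*(-23861) = -331500873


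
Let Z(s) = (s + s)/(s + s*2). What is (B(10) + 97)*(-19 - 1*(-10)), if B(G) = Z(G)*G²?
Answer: -1473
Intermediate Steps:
Z(s) = ⅔ (Z(s) = (2*s)/(s + 2*s) = (2*s)/((3*s)) = (2*s)*(1/(3*s)) = ⅔)
B(G) = 2*G²/3
(B(10) + 97)*(-19 - 1*(-10)) = ((⅔)*10² + 97)*(-19 - 1*(-10)) = ((⅔)*100 + 97)*(-19 + 10) = (200/3 + 97)*(-9) = (491/3)*(-9) = -1473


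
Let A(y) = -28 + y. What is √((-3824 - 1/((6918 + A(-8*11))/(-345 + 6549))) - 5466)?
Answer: 2*I*√26866532798/3401 ≈ 96.389*I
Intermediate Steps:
√((-3824 - 1/((6918 + A(-8*11))/(-345 + 6549))) - 5466) = √((-3824 - 1/((6918 + (-28 - 8*11))/(-345 + 6549))) - 5466) = √((-3824 - 1/((6918 + (-28 - 88))/6204)) - 5466) = √((-3824 - 1/((6918 - 116)*(1/6204))) - 5466) = √((-3824 - 1/(6802*(1/6204))) - 5466) = √((-3824 - 1/3401/3102) - 5466) = √((-3824 - 1*3102/3401) - 5466) = √((-3824 - 3102/3401) - 5466) = √(-13008526/3401 - 5466) = √(-31598392/3401) = 2*I*√26866532798/3401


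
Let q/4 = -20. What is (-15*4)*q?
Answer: 4800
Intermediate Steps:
q = -80 (q = 4*(-20) = -80)
(-15*4)*q = -15*4*(-80) = -60*(-80) = 4800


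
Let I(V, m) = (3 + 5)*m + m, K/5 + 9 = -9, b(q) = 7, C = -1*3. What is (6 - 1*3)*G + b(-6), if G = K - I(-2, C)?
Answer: -182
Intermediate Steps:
C = -3
K = -90 (K = -45 + 5*(-9) = -45 - 45 = -90)
I(V, m) = 9*m (I(V, m) = 8*m + m = 9*m)
G = -63 (G = -90 - 9*(-3) = -90 - 1*(-27) = -90 + 27 = -63)
(6 - 1*3)*G + b(-6) = (6 - 1*3)*(-63) + 7 = (6 - 3)*(-63) + 7 = 3*(-63) + 7 = -189 + 7 = -182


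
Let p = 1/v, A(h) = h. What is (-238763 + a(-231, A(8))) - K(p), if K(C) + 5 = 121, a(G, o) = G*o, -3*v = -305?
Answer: -240727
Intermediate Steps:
v = 305/3 (v = -⅓*(-305) = 305/3 ≈ 101.67)
p = 3/305 (p = 1/(305/3) = 3/305 ≈ 0.0098361)
K(C) = 116 (K(C) = -5 + 121 = 116)
(-238763 + a(-231, A(8))) - K(p) = (-238763 - 231*8) - 1*116 = (-238763 - 1848) - 116 = -240611 - 116 = -240727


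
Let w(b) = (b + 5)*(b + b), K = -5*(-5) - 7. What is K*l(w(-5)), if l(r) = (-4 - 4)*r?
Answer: 0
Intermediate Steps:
K = 18 (K = 25 - 7 = 18)
w(b) = 2*b*(5 + b) (w(b) = (5 + b)*(2*b) = 2*b*(5 + b))
l(r) = -8*r
K*l(w(-5)) = 18*(-16*(-5)*(5 - 5)) = 18*(-16*(-5)*0) = 18*(-8*0) = 18*0 = 0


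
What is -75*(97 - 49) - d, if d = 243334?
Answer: -246934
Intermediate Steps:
-75*(97 - 49) - d = -75*(97 - 49) - 1*243334 = -75*48 - 243334 = -3600 - 243334 = -246934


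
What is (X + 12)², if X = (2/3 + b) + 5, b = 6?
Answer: 5041/9 ≈ 560.11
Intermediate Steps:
X = 35/3 (X = (2/3 + 6) + 5 = (2*(⅓) + 6) + 5 = (⅔ + 6) + 5 = 20/3 + 5 = 35/3 ≈ 11.667)
(X + 12)² = (35/3 + 12)² = (71/3)² = 5041/9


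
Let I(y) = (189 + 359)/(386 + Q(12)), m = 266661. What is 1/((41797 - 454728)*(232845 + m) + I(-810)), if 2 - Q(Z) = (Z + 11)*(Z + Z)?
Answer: -41/8456721995663 ≈ -4.8482e-12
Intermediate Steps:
Q(Z) = 2 - 2*Z*(11 + Z) (Q(Z) = 2 - (Z + 11)*(Z + Z) = 2 - (11 + Z)*2*Z = 2 - 2*Z*(11 + Z))
I(y) = -137/41 (I(y) = (189 + 359)/(386 + (2 - 22*12 - 2*12²)) = 548/(386 + (2 - 264 - 2*144)) = 548/(386 + (2 - 264 - 288)) = 548/(386 - 550) = 548/(-164) = 548*(-1/164) = -137/41)
1/((41797 - 454728)*(232845 + m) + I(-810)) = 1/((41797 - 454728)*(232845 + 266661) - 137/41) = 1/(-412931*499506 - 137/41) = 1/(-206261512086 - 137/41) = 1/(-8456721995663/41) = -41/8456721995663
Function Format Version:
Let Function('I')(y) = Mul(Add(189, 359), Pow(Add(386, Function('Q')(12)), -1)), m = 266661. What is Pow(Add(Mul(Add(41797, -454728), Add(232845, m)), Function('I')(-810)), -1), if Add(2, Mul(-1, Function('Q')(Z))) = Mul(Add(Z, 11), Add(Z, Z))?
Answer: Rational(-41, 8456721995663) ≈ -4.8482e-12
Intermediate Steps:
Function('Q')(Z) = Add(2, Mul(-2, Z, Add(11, Z))) (Function('Q')(Z) = Add(2, Mul(-1, Mul(Add(Z, 11), Add(Z, Z)))) = Add(2, Mul(-1, Mul(Add(11, Z), Mul(2, Z)))) = Add(2, Mul(-1, Mul(2, Z, Add(11, Z)))) = Add(2, Mul(-2, Z, Add(11, Z))))
Function('I')(y) = Rational(-137, 41) (Function('I')(y) = Mul(Add(189, 359), Pow(Add(386, Add(2, Mul(-22, 12), Mul(-2, Pow(12, 2)))), -1)) = Mul(548, Pow(Add(386, Add(2, -264, Mul(-2, 144))), -1)) = Mul(548, Pow(Add(386, Add(2, -264, -288)), -1)) = Mul(548, Pow(Add(386, -550), -1)) = Mul(548, Pow(-164, -1)) = Mul(548, Rational(-1, 164)) = Rational(-137, 41))
Pow(Add(Mul(Add(41797, -454728), Add(232845, m)), Function('I')(-810)), -1) = Pow(Add(Mul(Add(41797, -454728), Add(232845, 266661)), Rational(-137, 41)), -1) = Pow(Add(Mul(-412931, 499506), Rational(-137, 41)), -1) = Pow(Add(-206261512086, Rational(-137, 41)), -1) = Pow(Rational(-8456721995663, 41), -1) = Rational(-41, 8456721995663)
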